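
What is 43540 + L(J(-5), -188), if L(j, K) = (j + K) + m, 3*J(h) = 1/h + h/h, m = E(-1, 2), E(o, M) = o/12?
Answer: 2601131/60 ≈ 43352.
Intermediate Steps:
E(o, M) = o/12 (E(o, M) = o*(1/12) = o/12)
m = -1/12 (m = (1/12)*(-1) = -1/12 ≈ -0.083333)
J(h) = 1/3 + 1/(3*h) (J(h) = (1/h + h/h)/3 = (1/h + 1)/3 = (1 + 1/h)/3 = 1/3 + 1/(3*h))
L(j, K) = -1/12 + K + j (L(j, K) = (j + K) - 1/12 = (K + j) - 1/12 = -1/12 + K + j)
43540 + L(J(-5), -188) = 43540 + (-1/12 - 188 + (1/3)*(1 - 5)/(-5)) = 43540 + (-1/12 - 188 + (1/3)*(-1/5)*(-4)) = 43540 + (-1/12 - 188 + 4/15) = 43540 - 11269/60 = 2601131/60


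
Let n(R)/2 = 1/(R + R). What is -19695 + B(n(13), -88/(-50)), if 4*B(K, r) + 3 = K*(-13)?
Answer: -19696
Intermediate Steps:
n(R) = 1/R (n(R) = 2/(R + R) = 2/((2*R)) = 2*(1/(2*R)) = 1/R)
B(K, r) = -¾ - 13*K/4 (B(K, r) = -¾ + (K*(-13))/4 = -¾ + (-13*K)/4 = -¾ - 13*K/4)
-19695 + B(n(13), -88/(-50)) = -19695 + (-¾ - 13/4/13) = -19695 + (-¾ - 13/4*1/13) = -19695 + (-¾ - ¼) = -19695 - 1 = -19696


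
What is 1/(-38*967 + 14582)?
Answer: -1/22164 ≈ -4.5118e-5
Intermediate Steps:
1/(-38*967 + 14582) = 1/(-36746 + 14582) = 1/(-22164) = -1/22164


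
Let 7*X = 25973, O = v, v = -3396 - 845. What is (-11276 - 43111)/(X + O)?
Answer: 126903/1238 ≈ 102.51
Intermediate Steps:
v = -4241
O = -4241
X = 25973/7 (X = (⅐)*25973 = 25973/7 ≈ 3710.4)
(-11276 - 43111)/(X + O) = (-11276 - 43111)/(25973/7 - 4241) = -54387/(-3714/7) = -54387*(-7/3714) = 126903/1238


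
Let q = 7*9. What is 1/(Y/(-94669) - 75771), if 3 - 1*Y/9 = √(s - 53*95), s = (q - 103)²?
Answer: -1840315287026/139442530138113519 - 2309*I*√3435/139442530138113519 ≈ -1.3198e-5 - 9.7049e-13*I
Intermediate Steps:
q = 63
s = 1600 (s = (63 - 103)² = (-40)² = 1600)
Y = 27 - 9*I*√3435 (Y = 27 - 9*√(1600 - 53*95) = 27 - 9*√(1600 - 5035) = 27 - 9*I*√3435 ≈ 27.0 - 527.48*I)
1/(Y/(-94669) - 75771) = 1/((27 - 9*I*√3435)/(-94669) - 75771) = 1/((27 - 9*I*√3435)*(-1/94669) - 75771) = 1/((-27/94669 + 9*I*√3435/94669) - 75771) = 1/(-7173164826/94669 + 9*I*√3435/94669)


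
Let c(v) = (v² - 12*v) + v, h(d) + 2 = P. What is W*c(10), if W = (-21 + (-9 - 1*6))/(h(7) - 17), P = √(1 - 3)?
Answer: -2280/121 - 120*I*√2/121 ≈ -18.843 - 1.4025*I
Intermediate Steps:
P = I*√2 (P = √(-2) = I*√2 ≈ 1.4142*I)
h(d) = -2 + I*√2
c(v) = v² - 11*v
W = -36/(-19 + I*√2) (W = (-21 + (-9 - 1*6))/((-2 + I*√2) - 17) = (-21 + (-9 - 6))/(-19 + I*√2) = (-21 - 15)/(-19 + I*√2) = -36/(-19 + I*√2) ≈ 1.8843 + 0.14025*I)
W*c(10) = (228/121 + 12*I*√2/121)*(10*(-11 + 10)) = (228/121 + 12*I*√2/121)*(10*(-1)) = (228/121 + 12*I*√2/121)*(-10) = -2280/121 - 120*I*√2/121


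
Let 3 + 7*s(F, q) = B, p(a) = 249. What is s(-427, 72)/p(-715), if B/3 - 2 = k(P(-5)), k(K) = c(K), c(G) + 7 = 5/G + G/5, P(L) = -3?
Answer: -124/8715 ≈ -0.014228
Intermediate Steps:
c(G) = -7 + 5/G + G/5 (c(G) = -7 + (5/G + G/5) = -7 + 5/G + G/5)
k(K) = -7 + 5/K + K/5
B = -109/5 (B = 6 + 3*(-7 + 5/(-3) + (⅕)*(-3)) = 6 + 3*(-7 + 5*(-⅓) - ⅗) = 6 + 3*(-7 - 5/3 - ⅗) = 6 + 3*(-139/15) = 6 - 139/5 = -109/5 ≈ -21.800)
s(F, q) = -124/35 (s(F, q) = -3/7 + (⅐)*(-109/5) = -3/7 - 109/35 = -124/35)
s(-427, 72)/p(-715) = -124/35/249 = -124/35*1/249 = -124/8715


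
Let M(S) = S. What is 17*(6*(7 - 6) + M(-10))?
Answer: -68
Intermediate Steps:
17*(6*(7 - 6) + M(-10)) = 17*(6*(7 - 6) - 10) = 17*(6*1 - 10) = 17*(6 - 10) = 17*(-4) = -68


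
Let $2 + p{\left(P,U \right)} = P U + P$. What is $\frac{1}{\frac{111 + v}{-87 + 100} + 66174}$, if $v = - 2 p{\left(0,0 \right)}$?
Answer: $\frac{13}{860377} \approx 1.511 \cdot 10^{-5}$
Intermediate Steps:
$p{\left(P,U \right)} = -2 + P + P U$ ($p{\left(P,U \right)} = -2 + \left(P U + P\right) = -2 + \left(P + P U\right) = -2 + P + P U$)
$v = 4$ ($v = - 2 \left(-2 + 0 + 0 \cdot 0\right) = - 2 \left(-2 + 0 + 0\right) = \left(-2\right) \left(-2\right) = 4$)
$\frac{1}{\frac{111 + v}{-87 + 100} + 66174} = \frac{1}{\frac{111 + 4}{-87 + 100} + 66174} = \frac{1}{\frac{115}{13} + 66174} = \frac{1}{\frac{860377}{13}} = \frac{13}{860377}$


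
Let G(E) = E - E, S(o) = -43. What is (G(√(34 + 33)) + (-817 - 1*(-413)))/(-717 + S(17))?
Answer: 101/190 ≈ 0.53158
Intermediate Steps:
G(E) = 0
(G(√(34 + 33)) + (-817 - 1*(-413)))/(-717 + S(17)) = (0 + (-817 - 1*(-413)))/(-717 - 43) = (0 + (-817 + 413))/(-760) = (0 - 404)*(-1/760) = -404*(-1/760) = 101/190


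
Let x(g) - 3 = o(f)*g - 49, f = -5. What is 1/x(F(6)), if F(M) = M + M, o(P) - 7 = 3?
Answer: 1/74 ≈ 0.013514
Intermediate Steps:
o(P) = 10 (o(P) = 7 + 3 = 10)
F(M) = 2*M
x(g) = -46 + 10*g (x(g) = 3 + (10*g - 49) = 3 + (-49 + 10*g) = -46 + 10*g)
1/x(F(6)) = 1/(-46 + 10*(2*6)) = 1/(-46 + 10*12) = 1/(-46 + 120) = 1/74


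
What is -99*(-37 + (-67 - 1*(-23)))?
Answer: 8019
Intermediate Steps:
-99*(-37 + (-67 - 1*(-23))) = -99*(-37 + (-67 + 23)) = -99*(-37 - 44) = -99*(-81) = 8019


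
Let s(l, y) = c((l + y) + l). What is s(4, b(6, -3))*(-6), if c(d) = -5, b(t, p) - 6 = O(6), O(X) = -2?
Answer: 30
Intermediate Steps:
b(t, p) = 4 (b(t, p) = 6 - 2 = 4)
s(l, y) = -5
s(4, b(6, -3))*(-6) = -5*(-6) = 30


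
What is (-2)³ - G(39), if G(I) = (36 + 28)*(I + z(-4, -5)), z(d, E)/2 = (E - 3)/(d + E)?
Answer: -23560/9 ≈ -2617.8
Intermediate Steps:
z(d, E) = 2*(-3 + E)/(E + d) (z(d, E) = 2*((E - 3)/(d + E)) = 2*((-3 + E)/(E + d)) = 2*(-3 + E)/(E + d))
G(I) = 1024/9 + 64*I (G(I) = (36 + 28)*(I + 2*(-3 - 5)/(-5 - 4)) = 64*(I + 2*(-8)/(-9)) = 64*(I + 2*(-⅑)*(-8)) = 64*(I + 16/9) = 64*(16/9 + I) = 1024/9 + 64*I)
(-2)³ - G(39) = (-2)³ - (1024/9 + 64*39) = -8 - (1024/9 + 2496) = -8 - 1*23488/9 = -8 - 23488/9 = -23560/9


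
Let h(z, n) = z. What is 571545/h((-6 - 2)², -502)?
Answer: 571545/64 ≈ 8930.4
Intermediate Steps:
571545/h((-6 - 2)², -502) = 571545/((-6 - 2)²) = 571545/((-8)²) = 571545/64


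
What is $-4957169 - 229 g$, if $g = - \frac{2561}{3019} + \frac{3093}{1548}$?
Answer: $- \frac{7722707861753}{1557804} \approx -4.9574 \cdot 10^{6}$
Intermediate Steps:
$g = \frac{1791113}{1557804}$ ($g = \left(-2561\right) \frac{1}{3019} + 3093 \cdot \frac{1}{1548} = - \frac{2561}{3019} + \frac{1031}{516} = \frac{1791113}{1557804} \approx 1.1498$)
$-4957169 - 229 g = -4957169 - \frac{410164877}{1557804} = - \frac{7722707861753}{1557804}$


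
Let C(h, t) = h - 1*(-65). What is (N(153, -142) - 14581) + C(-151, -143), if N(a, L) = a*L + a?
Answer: -36240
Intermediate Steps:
C(h, t) = 65 + h (C(h, t) = h + 65 = 65 + h)
N(a, L) = a + L*a (N(a, L) = L*a + a = a + L*a)
(N(153, -142) - 14581) + C(-151, -143) = (153*(1 - 142) - 14581) + (65 - 151) = (153*(-141) - 14581) - 86 = (-21573 - 14581) - 86 = -36154 - 86 = -36240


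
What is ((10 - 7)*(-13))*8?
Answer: -312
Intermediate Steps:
((10 - 7)*(-13))*8 = (3*(-13))*8 = -39*8 = -312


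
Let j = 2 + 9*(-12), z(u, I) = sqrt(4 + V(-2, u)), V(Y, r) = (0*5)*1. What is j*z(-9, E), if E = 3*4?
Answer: -212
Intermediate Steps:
E = 12
V(Y, r) = 0 (V(Y, r) = 0*1 = 0)
z(u, I) = 2 (z(u, I) = sqrt(4 + 0) = sqrt(4) = 2)
j = -106 (j = 2 - 108 = -106)
j*z(-9, E) = -106*2 = -212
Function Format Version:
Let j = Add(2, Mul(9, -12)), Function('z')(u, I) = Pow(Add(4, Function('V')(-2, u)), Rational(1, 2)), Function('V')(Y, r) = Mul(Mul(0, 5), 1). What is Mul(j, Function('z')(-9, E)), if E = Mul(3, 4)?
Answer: -212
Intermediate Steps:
E = 12
Function('V')(Y, r) = 0 (Function('V')(Y, r) = Mul(0, 1) = 0)
Function('z')(u, I) = 2 (Function('z')(u, I) = Pow(Add(4, 0), Rational(1, 2)) = Pow(4, Rational(1, 2)) = 2)
j = -106 (j = Add(2, -108) = -106)
Mul(j, Function('z')(-9, E)) = Mul(-106, 2) = -212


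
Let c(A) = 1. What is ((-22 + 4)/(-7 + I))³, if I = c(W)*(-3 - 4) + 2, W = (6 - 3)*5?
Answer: 27/8 ≈ 3.3750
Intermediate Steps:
W = 15 (W = 3*5 = 15)
I = -5 (I = 1*(-3 - 4) + 2 = 1*(-7) + 2 = -7 + 2 = -5)
((-22 + 4)/(-7 + I))³ = ((-22 + 4)/(-7 - 5))³ = (-18/(-12))³ = (-18*(-1/12))³ = (3/2)³ = 27/8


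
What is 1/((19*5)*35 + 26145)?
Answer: 1/29470 ≈ 3.3933e-5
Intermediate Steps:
1/((19*5)*35 + 26145) = 1/(95*35 + 26145) = 1/(3325 + 26145) = 1/29470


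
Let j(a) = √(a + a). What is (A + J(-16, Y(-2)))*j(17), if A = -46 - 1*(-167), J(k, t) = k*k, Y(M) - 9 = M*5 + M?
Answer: 377*√34 ≈ 2198.3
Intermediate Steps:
Y(M) = 9 + 6*M (Y(M) = 9 + (M*5 + M) = 9 + (5*M + M) = 9 + 6*M)
j(a) = √2*√a (j(a) = √(2*a) = √2*√a)
J(k, t) = k²
A = 121 (A = -46 + 167 = 121)
(A + J(-16, Y(-2)))*j(17) = (121 + (-16)²)*(√2*√17) = (121 + 256)*√34 = 377*√34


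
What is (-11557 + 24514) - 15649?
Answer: -2692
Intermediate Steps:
(-11557 + 24514) - 15649 = 12957 - 15649 = -2692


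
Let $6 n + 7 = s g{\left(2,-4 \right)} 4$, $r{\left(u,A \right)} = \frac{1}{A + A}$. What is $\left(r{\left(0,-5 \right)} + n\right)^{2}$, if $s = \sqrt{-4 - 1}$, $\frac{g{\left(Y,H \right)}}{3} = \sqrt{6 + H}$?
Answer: $\frac{\left(19 - 30 i \sqrt{10}\right)^{2}}{225} \approx -38.396 - 16.022 i$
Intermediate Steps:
$g{\left(Y,H \right)} = 3 \sqrt{6 + H}$
$r{\left(u,A \right)} = \frac{1}{2 A}$
$s = i \sqrt{5}$ ($s = \sqrt{-5} = i \sqrt{5} \approx 2.2361 i$)
$n = - \frac{7}{6} + 2 i \sqrt{10}$ ($n = - \frac{7}{6} + \frac{i \sqrt{5} \cdot 3 \sqrt{6 - 4} \cdot 4}{6} = - \frac{7}{6} + \frac{i \sqrt{5} \cdot 3 \sqrt{2} \cdot 4}{6} = - \frac{7}{6} + \frac{3 i \sqrt{10} \cdot 4}{6} = - \frac{7}{6} + \frac{12 i \sqrt{10}}{6} = - \frac{7}{6} + 2 i \sqrt{10} \approx -1.1667 + 6.3246 i$)
$\left(r{\left(0,-5 \right)} + n\right)^{2} = \left(\frac{1}{2 \left(-5\right)} - \left(\frac{7}{6} - 2 i \sqrt{10}\right)\right)^{2} = \left(\frac{1}{2} \left(- \frac{1}{5}\right) - \left(\frac{7}{6} - 2 i \sqrt{10}\right)\right)^{2} = \left(- \frac{1}{10} - \left(\frac{7}{6} - 2 i \sqrt{10}\right)\right)^{2} = \left(- \frac{19}{15} + 2 i \sqrt{10}\right)^{2}$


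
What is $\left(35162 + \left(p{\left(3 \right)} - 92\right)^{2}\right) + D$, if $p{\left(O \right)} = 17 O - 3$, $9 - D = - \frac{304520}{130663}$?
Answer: $\frac{210818107}{5681} \approx 37109.0$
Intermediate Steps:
$D = \frac{64369}{5681}$ ($D = 9 - - \frac{304520}{130663} = 9 - \left(-304520\right) \frac{1}{130663} = 9 - - \frac{13240}{5681} = 9 + \frac{13240}{5681} = \frac{64369}{5681} \approx 11.331$)
$p{\left(O \right)} = -3 + 17 O$
$\left(35162 + \left(p{\left(3 \right)} - 92\right)^{2}\right) + D = \left(35162 + \left(\left(-3 + 17 \cdot 3\right) - 92\right)^{2}\right) + \frac{64369}{5681} = \left(35162 + \left(\left(-3 + 51\right) - 92\right)^{2}\right) + \frac{64369}{5681} = \left(35162 + \left(48 - 92\right)^{2}\right) + \frac{64369}{5681} = \left(35162 + \left(-44\right)^{2}\right) + \frac{64369}{5681} = \left(35162 + 1936\right) + \frac{64369}{5681} = 37098 + \frac{64369}{5681} = \frac{210818107}{5681}$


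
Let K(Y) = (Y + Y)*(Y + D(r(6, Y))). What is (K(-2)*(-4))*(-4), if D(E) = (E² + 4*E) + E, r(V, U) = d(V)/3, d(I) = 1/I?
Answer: 8912/81 ≈ 110.02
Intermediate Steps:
r(V, U) = 1/(3*V) (r(V, U) = 1/(V*3) = (⅓)/V = 1/(3*V))
D(E) = E² + 5*E
K(Y) = 2*Y*(91/324 + Y) (K(Y) = (Y + Y)*(Y + ((⅓)/6)*(5 + (⅓)/6)) = (2*Y)*(Y + ((⅓)*(⅙))*(5 + (⅓)*(⅙))) = (2*Y)*(Y + (5 + 1/18)/18) = (2*Y)*(Y + (1/18)*(91/18)) = (2*Y)*(Y + 91/324) = (2*Y)*(91/324 + Y) = 2*Y*(91/324 + Y))
(K(-2)*(-4))*(-4) = (((1/162)*(-2)*(91 + 324*(-2)))*(-4))*(-4) = (((1/162)*(-2)*(91 - 648))*(-4))*(-4) = (((1/162)*(-2)*(-557))*(-4))*(-4) = ((557/81)*(-4))*(-4) = -2228/81*(-4) = 8912/81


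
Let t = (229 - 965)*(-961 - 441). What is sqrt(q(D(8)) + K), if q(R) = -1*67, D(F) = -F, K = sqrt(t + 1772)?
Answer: sqrt(-67 + 2*sqrt(258411)) ≈ 30.817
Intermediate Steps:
t = 1031872 (t = -736*(-1402) = 1031872)
K = 2*sqrt(258411) (K = sqrt(1031872 + 1772) = sqrt(1033644) = 2*sqrt(258411) ≈ 1016.7)
q(R) = -67
sqrt(q(D(8)) + K) = sqrt(-67 + 2*sqrt(258411))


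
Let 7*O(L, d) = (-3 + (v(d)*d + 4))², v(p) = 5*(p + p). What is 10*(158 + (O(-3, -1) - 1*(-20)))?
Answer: 13670/7 ≈ 1952.9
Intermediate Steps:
v(p) = 10*p (v(p) = 5*(2*p) = 10*p)
O(L, d) = (1 + 10*d²)²/7 (O(L, d) = (-3 + ((10*d)*d + 4))²/7 = (-3 + (10*d² + 4))²/7 = (-3 + (4 + 10*d²))²/7 = (1 + 10*d²)²/7)
10*(158 + (O(-3, -1) - 1*(-20))) = 10*(158 + ((1 + 10*(-1)²)²/7 - 1*(-20))) = 10*(158 + ((1 + 10*1)²/7 + 20)) = 10*(158 + ((1 + 10)²/7 + 20)) = 10*(158 + ((⅐)*11² + 20)) = 10*(158 + ((⅐)*121 + 20)) = 10*(158 + (121/7 + 20)) = 10*(158 + 261/7) = 10*(1367/7) = 13670/7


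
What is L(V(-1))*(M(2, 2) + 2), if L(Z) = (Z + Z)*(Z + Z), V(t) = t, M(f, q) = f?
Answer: 16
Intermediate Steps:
L(Z) = 4*Z² (L(Z) = (2*Z)*(2*Z) = 4*Z²)
L(V(-1))*(M(2, 2) + 2) = (4*(-1)²)*(2 + 2) = (4*1)*4 = 4*4 = 16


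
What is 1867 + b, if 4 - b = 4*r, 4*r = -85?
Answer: 1956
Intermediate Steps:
r = -85/4 (r = (¼)*(-85) = -85/4 ≈ -21.250)
b = 89 (b = 4 - 4*(-85)/4 = 4 - 1*(-85) = 4 + 85 = 89)
1867 + b = 1867 + 89 = 1956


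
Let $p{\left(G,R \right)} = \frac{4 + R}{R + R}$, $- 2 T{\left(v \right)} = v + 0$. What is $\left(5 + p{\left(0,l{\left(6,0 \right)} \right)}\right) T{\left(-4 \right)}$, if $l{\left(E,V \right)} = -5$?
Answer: $\frac{51}{5} \approx 10.2$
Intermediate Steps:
$T{\left(v \right)} = - \frac{v}{2}$ ($T{\left(v \right)} = - \frac{v + 0}{2} = - \frac{v}{2}$)
$p{\left(G,R \right)} = \frac{4 + R}{2 R}$
$\left(5 + p{\left(0,l{\left(6,0 \right)} \right)}\right) T{\left(-4 \right)} = \left(5 + \frac{4 - 5}{2 \left(-5\right)}\right) \left(\left(- \frac{1}{2}\right) \left(-4\right)\right) = \left(5 + \frac{1}{2} \left(- \frac{1}{5}\right) \left(-1\right)\right) 2 = \left(5 + \frac{1}{10}\right) 2 = \frac{51}{10} \cdot 2 = \frac{51}{5}$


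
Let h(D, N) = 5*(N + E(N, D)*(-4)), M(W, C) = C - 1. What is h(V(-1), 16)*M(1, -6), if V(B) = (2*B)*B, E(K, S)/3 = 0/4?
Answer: -560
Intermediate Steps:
E(K, S) = 0 (E(K, S) = 3*(0/4) = 3*(0*(¼)) = 3*0 = 0)
V(B) = 2*B²
M(W, C) = -1 + C
h(D, N) = 5*N (h(D, N) = 5*(N + 0*(-4)) = 5*(N + 0) = 5*N)
h(V(-1), 16)*M(1, -6) = (5*16)*(-1 - 6) = 80*(-7) = -560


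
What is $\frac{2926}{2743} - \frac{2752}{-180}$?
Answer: $\frac{2018854}{123435} \approx 16.356$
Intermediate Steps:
$\frac{2926}{2743} - \frac{2752}{-180} = 2926 \cdot \frac{1}{2743} - - \frac{688}{45} = \frac{2926}{2743} + \frac{688}{45} = \frac{2018854}{123435}$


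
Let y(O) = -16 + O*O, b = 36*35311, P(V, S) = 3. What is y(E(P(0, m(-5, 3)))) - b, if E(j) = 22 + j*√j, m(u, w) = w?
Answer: -1270701 + 132*√3 ≈ -1.2705e+6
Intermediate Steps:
E(j) = 22 + j^(3/2)
b = 1271196
y(O) = -16 + O²
y(E(P(0, m(-5, 3)))) - b = (-16 + (22 + 3^(3/2))²) - 1*1271196 = (-16 + (22 + 3*√3)²) - 1271196 = -1271212 + (22 + 3*√3)²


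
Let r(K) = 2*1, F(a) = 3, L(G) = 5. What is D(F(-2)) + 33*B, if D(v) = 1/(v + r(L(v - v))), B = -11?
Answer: -1814/5 ≈ -362.80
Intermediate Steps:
r(K) = 2
D(v) = 1/(2 + v) (D(v) = 1/(v + 2) = 1/(2 + v))
D(F(-2)) + 33*B = 1/(2 + 3) + 33*(-11) = 1/5 - 363 = ⅕ - 363 = -1814/5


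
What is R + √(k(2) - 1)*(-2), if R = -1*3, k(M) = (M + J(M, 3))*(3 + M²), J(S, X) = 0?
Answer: -3 - 2*√13 ≈ -10.211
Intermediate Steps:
k(M) = M*(3 + M²) (k(M) = (M + 0)*(3 + M²) = M*(3 + M²))
R = -3
R + √(k(2) - 1)*(-2) = -3 + √(2*(3 + 2²) - 1)*(-2) = -3 + √(2*(3 + 4) - 1)*(-2) = -3 + √(2*7 - 1)*(-2) = -3 + √(14 - 1)*(-2) = -3 + √13*(-2) = -3 - 2*√13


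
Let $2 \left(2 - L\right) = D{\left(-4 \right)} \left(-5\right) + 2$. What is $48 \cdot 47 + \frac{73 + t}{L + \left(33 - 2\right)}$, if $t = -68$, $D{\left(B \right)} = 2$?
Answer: $\frac{83477}{37} \approx 2256.1$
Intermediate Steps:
$L = 6$ ($L = 2 - \frac{2 \left(-5\right) + 2}{2} = 2 - \frac{-10 + 2}{2} = 2 - -4 = 2 + 4 = 6$)
$48 \cdot 47 + \frac{73 + t}{L + \left(33 - 2\right)} = 48 \cdot 47 + \frac{73 - 68}{6 + \left(33 - 2\right)} = 2256 + \frac{5}{6 + 31} = 2256 + \frac{5}{37} = \frac{83477}{37}$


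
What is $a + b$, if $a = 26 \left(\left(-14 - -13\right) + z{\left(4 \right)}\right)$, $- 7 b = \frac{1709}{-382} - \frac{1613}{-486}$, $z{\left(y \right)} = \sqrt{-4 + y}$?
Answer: $- \frac{8393564}{324891} \approx -25.835$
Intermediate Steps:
$b = \frac{53602}{324891}$ ($b = - \frac{\frac{1709}{-382} - \frac{1613}{-486}}{7} = - \frac{1709 \left(- \frac{1}{382}\right) - - \frac{1613}{486}}{7} = - \frac{- \frac{1709}{382} + \frac{1613}{486}}{7} = \left(- \frac{1}{7}\right) \left(- \frac{53602}{46413}\right) = \frac{53602}{324891} \approx 0.16498$)
$a = -26$ ($a = 26 \left(\left(-14 - -13\right) + \sqrt{-4 + 4}\right) = 26 \left(\left(-14 + 13\right) + \sqrt{0}\right) = 26 \left(-1 + 0\right) = 26 \left(-1\right) = -26$)
$a + b = -26 + \frac{53602}{324891} = - \frac{8393564}{324891}$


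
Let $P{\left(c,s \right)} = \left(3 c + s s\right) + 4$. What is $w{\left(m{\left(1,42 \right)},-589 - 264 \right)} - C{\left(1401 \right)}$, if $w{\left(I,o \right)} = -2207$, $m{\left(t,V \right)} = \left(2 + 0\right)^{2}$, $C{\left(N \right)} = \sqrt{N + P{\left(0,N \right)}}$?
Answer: $-2207 - \sqrt{1964206} \approx -3608.5$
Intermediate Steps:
$P{\left(c,s \right)} = 4 + s^{2} + 3 c$ ($P{\left(c,s \right)} = \left(3 c + s^{2}\right) + 4 = \left(s^{2} + 3 c\right) + 4 = 4 + s^{2} + 3 c$)
$C{\left(N \right)} = \sqrt{4 + N + N^{2}}$ ($C{\left(N \right)} = \sqrt{N + \left(4 + N^{2} + 3 \cdot 0\right)} = \sqrt{N + \left(4 + N^{2} + 0\right)} = \sqrt{N + \left(4 + N^{2}\right)} = \sqrt{4 + N + N^{2}}$)
$m{\left(t,V \right)} = 4$ ($m{\left(t,V \right)} = 2^{2} = 4$)
$w{\left(m{\left(1,42 \right)},-589 - 264 \right)} - C{\left(1401 \right)} = -2207 - \sqrt{4 + 1401 + 1401^{2}} = -2207 - \sqrt{4 + 1401 + 1962801} = -2207 - \sqrt{1964206}$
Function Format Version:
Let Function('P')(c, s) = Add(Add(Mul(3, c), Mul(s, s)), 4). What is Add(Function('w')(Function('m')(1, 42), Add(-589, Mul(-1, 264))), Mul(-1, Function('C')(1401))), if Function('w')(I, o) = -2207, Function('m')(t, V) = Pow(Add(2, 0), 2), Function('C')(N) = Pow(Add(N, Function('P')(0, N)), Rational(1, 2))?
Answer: Add(-2207, Mul(-1, Pow(1964206, Rational(1, 2)))) ≈ -3608.5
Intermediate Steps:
Function('P')(c, s) = Add(4, Pow(s, 2), Mul(3, c)) (Function('P')(c, s) = Add(Add(Mul(3, c), Pow(s, 2)), 4) = Add(Add(Pow(s, 2), Mul(3, c)), 4) = Add(4, Pow(s, 2), Mul(3, c)))
Function('C')(N) = Pow(Add(4, N, Pow(N, 2)), Rational(1, 2)) (Function('C')(N) = Pow(Add(N, Add(4, Pow(N, 2), Mul(3, 0))), Rational(1, 2)) = Pow(Add(N, Add(4, Pow(N, 2), 0)), Rational(1, 2)) = Pow(Add(N, Add(4, Pow(N, 2))), Rational(1, 2)) = Pow(Add(4, N, Pow(N, 2)), Rational(1, 2)))
Function('m')(t, V) = 4 (Function('m')(t, V) = Pow(2, 2) = 4)
Add(Function('w')(Function('m')(1, 42), Add(-589, Mul(-1, 264))), Mul(-1, Function('C')(1401))) = Add(-2207, Mul(-1, Pow(Add(4, 1401, Pow(1401, 2)), Rational(1, 2)))) = Add(-2207, Mul(-1, Pow(Add(4, 1401, 1962801), Rational(1, 2)))) = Add(-2207, Mul(-1, Pow(1964206, Rational(1, 2))))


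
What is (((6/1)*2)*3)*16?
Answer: 576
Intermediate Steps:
(((6/1)*2)*3)*16 = (((6*1)*2)*3)*16 = ((6*2)*3)*16 = (12*3)*16 = 36*16 = 576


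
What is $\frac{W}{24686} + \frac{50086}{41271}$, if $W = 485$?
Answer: $\frac{1256439431}{1018815906} \approx 1.2332$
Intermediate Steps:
$\frac{W}{24686} + \frac{50086}{41271} = \frac{485}{24686} + \frac{50086}{41271} = \frac{1256439431}{1018815906}$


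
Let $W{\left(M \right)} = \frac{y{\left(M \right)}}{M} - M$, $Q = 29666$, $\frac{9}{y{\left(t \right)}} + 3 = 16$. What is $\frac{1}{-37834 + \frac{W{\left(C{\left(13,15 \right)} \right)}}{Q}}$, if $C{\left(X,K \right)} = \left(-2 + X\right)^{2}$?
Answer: $- \frac{23332309}{882754673868} \approx -2.6431 \cdot 10^{-5}$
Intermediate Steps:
$y{\left(t \right)} = \frac{9}{13}$ ($y{\left(t \right)} = \frac{9}{-3 + 16} = \frac{9}{13}$)
$W{\left(M \right)} = - M + \frac{9}{13 M}$ ($W{\left(M \right)} = \frac{9}{13 M} - M = - M + \frac{9}{13 M}$)
$\frac{1}{-37834 + \frac{W{\left(C{\left(13,15 \right)} \right)}}{Q}} = \frac{1}{-37834 + \frac{- \left(-2 + 13\right)^{2} + \frac{9}{13 \left(-2 + 13\right)^{2}}}{29666}} = \frac{1}{-37834 + \left(- 11^{2} + \frac{9}{13 \cdot 11^{2}}\right) \frac{1}{29666}} = \frac{1}{-37834 + \left(\left(-1\right) 121 + \frac{9}{13 \cdot 121}\right) \frac{1}{29666}} = \frac{1}{-37834 + \left(-121 + \frac{9}{13} \cdot \frac{1}{121}\right) \frac{1}{29666}} = \frac{1}{-37834 + \left(-121 + \frac{9}{1573}\right) \frac{1}{29666}} = \frac{1}{-37834 - \frac{95162}{23332309}} = \frac{1}{- \frac{882754673868}{23332309}} = - \frac{23332309}{882754673868}$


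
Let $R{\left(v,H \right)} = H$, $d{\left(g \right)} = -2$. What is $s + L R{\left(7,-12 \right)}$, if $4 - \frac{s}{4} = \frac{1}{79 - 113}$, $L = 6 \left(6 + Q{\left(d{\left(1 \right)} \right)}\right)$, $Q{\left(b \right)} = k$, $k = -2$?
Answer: $- \frac{4622}{17} \approx -271.88$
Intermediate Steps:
$Q{\left(b \right)} = -2$
$L = 24$ ($L = 6 \left(6 - 2\right) = 6 \cdot 4 = 24$)
$s = \frac{274}{17}$ ($s = 16 - \frac{4}{79 - 113} = 16 - \frac{4}{-34} = 16 - - \frac{2}{17} = 16 + \frac{2}{17} = \frac{274}{17} \approx 16.118$)
$s + L R{\left(7,-12 \right)} = \frac{274}{17} + 24 \left(-12\right) = \frac{274}{17} - 288 = - \frac{4622}{17}$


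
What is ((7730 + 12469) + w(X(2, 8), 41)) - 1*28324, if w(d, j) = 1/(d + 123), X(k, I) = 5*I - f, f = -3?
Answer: -1348749/166 ≈ -8125.0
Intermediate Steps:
X(k, I) = 3 + 5*I (X(k, I) = 5*I - 1*(-3) = 5*I + 3 = 3 + 5*I)
w(d, j) = 1/(123 + d)
((7730 + 12469) + w(X(2, 8), 41)) - 1*28324 = ((7730 + 12469) + 1/(123 + (3 + 5*8))) - 1*28324 = (20199 + 1/(123 + (3 + 40))) - 28324 = (20199 + 1/(123 + 43)) - 28324 = (20199 + 1/166) - 28324 = 3353035/166 - 28324 = -1348749/166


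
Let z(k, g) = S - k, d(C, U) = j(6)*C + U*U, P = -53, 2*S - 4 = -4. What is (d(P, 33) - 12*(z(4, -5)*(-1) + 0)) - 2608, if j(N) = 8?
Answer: -1991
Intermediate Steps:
S = 0 (S = 2 + (½)*(-4) = 2 - 2 = 0)
d(C, U) = U² + 8*C (d(C, U) = 8*C + U*U = 8*C + U² = U² + 8*C)
z(k, g) = -k (z(k, g) = 0 - k = -k)
(d(P, 33) - 12*(z(4, -5)*(-1) + 0)) - 2608 = ((33² + 8*(-53)) - 12*(-1*4*(-1) + 0)) - 2608 = ((1089 - 424) - 12*(-4*(-1) + 0)) - 2608 = (665 - 12*(4 + 0)) - 2608 = (665 - 12*4) - 2608 = (665 - 48) - 2608 = 617 - 2608 = -1991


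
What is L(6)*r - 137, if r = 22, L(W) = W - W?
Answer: -137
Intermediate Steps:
L(W) = 0
L(6)*r - 137 = 0*22 - 137 = 0 - 137 = -137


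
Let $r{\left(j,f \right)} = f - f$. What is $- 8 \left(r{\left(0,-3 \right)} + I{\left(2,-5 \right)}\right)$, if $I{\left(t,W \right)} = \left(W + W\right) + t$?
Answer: $64$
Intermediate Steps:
$I{\left(t,W \right)} = t + 2 W$ ($I{\left(t,W \right)} = 2 W + t = t + 2 W$)
$r{\left(j,f \right)} = 0$
$- 8 \left(r{\left(0,-3 \right)} + I{\left(2,-5 \right)}\right) = - 8 \left(0 + \left(2 + 2 \left(-5\right)\right)\right) = - 8 \left(0 + \left(2 - 10\right)\right) = - 8 \left(0 - 8\right) = \left(-8\right) \left(-8\right) = 64$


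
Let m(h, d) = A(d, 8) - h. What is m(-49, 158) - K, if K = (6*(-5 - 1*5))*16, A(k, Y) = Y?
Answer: 1017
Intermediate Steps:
K = -960 (K = (6*(-5 - 5))*16 = (6*(-10))*16 = -60*16 = -960)
m(h, d) = 8 - h
m(-49, 158) - K = (8 - 1*(-49)) - 1*(-960) = (8 + 49) + 960 = 57 + 960 = 1017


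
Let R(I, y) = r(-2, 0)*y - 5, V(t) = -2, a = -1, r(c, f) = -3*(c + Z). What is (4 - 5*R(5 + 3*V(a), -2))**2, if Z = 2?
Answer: 841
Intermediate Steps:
r(c, f) = -6 - 3*c (r(c, f) = -3*(c + 2) = -3*(2 + c) = -6 - 3*c)
R(I, y) = -5 (R(I, y) = (-6 - 3*(-2))*y - 5 = (-6 + 6)*y - 5 = 0*y - 5 = 0 - 5 = -5)
(4 - 5*R(5 + 3*V(a), -2))**2 = (4 - 5*(-5))**2 = (4 + 25)**2 = 29**2 = 841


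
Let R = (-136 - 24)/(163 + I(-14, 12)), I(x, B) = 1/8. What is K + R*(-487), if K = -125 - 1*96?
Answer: 66991/261 ≈ 256.67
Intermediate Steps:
I(x, B) = ⅛
K = -221 (K = -125 - 96 = -221)
R = -256/261 (R = (-136 - 24)/(163 + ⅛) = -160/1305/8 = -160*8/1305 = -256/261 ≈ -0.98084)
K + R*(-487) = -221 - 256/261*(-487) = -221 + 124672/261 = 66991/261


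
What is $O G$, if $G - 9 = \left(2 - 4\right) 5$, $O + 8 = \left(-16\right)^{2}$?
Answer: $-248$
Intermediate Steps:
$O = 248$ ($O = -8 + \left(-16\right)^{2} = -8 + 256 = 248$)
$G = -1$ ($G = 9 + \left(2 - 4\right) 5 = 9 - 10 = -1$)
$O G = 248 \left(-1\right) = -248$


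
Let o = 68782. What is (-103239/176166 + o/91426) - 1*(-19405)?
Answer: 1021380953513/52634486 ≈ 19405.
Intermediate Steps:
(-103239/176166 + o/91426) - 1*(-19405) = (-103239/176166 + 68782/91426) - 1*(-19405) = (-103239*1/176166 + 68782*(1/91426)) + 19405 = (-11471/19574 + 2023/2689) + 19405 = 8752683/52634486 + 19405 = 1021380953513/52634486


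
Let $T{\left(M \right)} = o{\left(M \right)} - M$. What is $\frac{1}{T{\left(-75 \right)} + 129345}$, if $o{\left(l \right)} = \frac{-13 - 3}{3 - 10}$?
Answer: $\frac{7}{905956} \approx 7.7266 \cdot 10^{-6}$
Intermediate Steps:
$o{\left(l \right)} = \frac{16}{7}$ ($o{\left(l \right)} = - \frac{16}{-7} = \left(-16\right) \left(- \frac{1}{7}\right) = \frac{16}{7}$)
$T{\left(M \right)} = \frac{16}{7} - M$
$\frac{1}{T{\left(-75 \right)} + 129345} = \frac{1}{\left(\frac{16}{7} - -75\right) + 129345} = \frac{1}{\left(\frac{16}{7} + 75\right) + 129345} = \frac{1}{\frac{541}{7} + 129345} = \frac{1}{\frac{905956}{7}} = \frac{7}{905956}$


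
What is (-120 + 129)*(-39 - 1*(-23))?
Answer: -144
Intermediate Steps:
(-120 + 129)*(-39 - 1*(-23)) = 9*(-39 + 23) = 9*(-16) = -144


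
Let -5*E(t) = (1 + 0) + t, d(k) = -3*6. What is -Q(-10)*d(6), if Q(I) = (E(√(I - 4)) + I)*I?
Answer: 1836 + 36*I*√14 ≈ 1836.0 + 134.7*I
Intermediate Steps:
d(k) = -18
E(t) = -⅕ - t/5 (E(t) = -((1 + 0) + t)/5 = -(1 + t)/5 = -⅕ - t/5)
Q(I) = I*(-⅕ + I - √(-4 + I)/5) (Q(I) = ((-⅕ - √(I - 4)/5) + I)*I = ((-⅕ - √(-4 + I)/5) + I)*I = (-⅕ + I - √(-4 + I)/5)*I = I*(-⅕ + I - √(-4 + I)/5))
-Q(-10)*d(6) = -(⅕)*(-10)*(-1 - √(-4 - 10) + 5*(-10))*(-18) = -(⅕)*(-10)*(-1 - √(-14) - 50)*(-18) = -(⅕)*(-10)*(-1 - I*√14 - 50)*(-18) = -(⅕)*(-10)*(-51 - I*√14)*(-18) = -(102 + 2*I*√14)*(-18) = -(-1836 - 36*I*√14) = 1836 + 36*I*√14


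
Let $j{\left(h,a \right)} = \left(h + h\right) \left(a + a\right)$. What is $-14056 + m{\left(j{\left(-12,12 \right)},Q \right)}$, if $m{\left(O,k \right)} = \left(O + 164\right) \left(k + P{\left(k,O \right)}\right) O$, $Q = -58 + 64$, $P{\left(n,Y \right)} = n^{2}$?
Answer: $9953048$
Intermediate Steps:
$j{\left(h,a \right)} = 4 a h$ ($j{\left(h,a \right)} = 2 h 2 a = 4 a h$)
$Q = 6$
$m{\left(O,k \right)} = O \left(164 + O\right) \left(k + k^{2}\right)$ ($m{\left(O,k \right)} = \left(O + 164\right) \left(k + k^{2}\right) O = \left(164 + O\right) \left(k + k^{2}\right) O = O \left(164 + O\right) \left(k + k^{2}\right)$)
$-14056 + m{\left(j{\left(-12,12 \right)},Q \right)} = -14056 + 4 \cdot 12 \left(-12\right) 6 \left(164 + 4 \cdot 12 \left(-12\right) + 164 \cdot 6 + 4 \cdot 12 \left(-12\right) 6\right) = -14056 - 3456 \left(164 - 576 + 984 - 3456\right) = -14056 - 3456 \left(-2884\right) = -14056 + 9967104 = 9953048$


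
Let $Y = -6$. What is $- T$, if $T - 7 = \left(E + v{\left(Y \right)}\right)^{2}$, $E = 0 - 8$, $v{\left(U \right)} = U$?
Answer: $-203$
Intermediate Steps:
$E = -8$ ($E = 0 - 8 = -8$)
$T = 203$ ($T = 7 + \left(-8 - 6\right)^{2} = 7 + \left(-14\right)^{2} = 7 + 196 = 203$)
$- T = \left(-1\right) 203 = -203$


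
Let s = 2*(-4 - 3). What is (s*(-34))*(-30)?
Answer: -14280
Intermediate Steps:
s = -14 (s = 2*(-7) = -14)
(s*(-34))*(-30) = -14*(-34)*(-30) = 476*(-30) = -14280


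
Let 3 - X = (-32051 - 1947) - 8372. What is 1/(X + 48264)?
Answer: 1/90637 ≈ 1.1033e-5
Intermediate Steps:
X = 42373 (X = 3 - ((-32051 - 1947) - 8372) = 3 - (-33998 - 8372) = 3 - 1*(-42370) = 3 + 42370 = 42373)
1/(X + 48264) = 1/(42373 + 48264) = 1/90637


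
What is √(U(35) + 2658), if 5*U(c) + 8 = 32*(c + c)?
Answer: √77610/5 ≈ 55.717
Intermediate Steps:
U(c) = -8/5 + 64*c/5 (U(c) = -8/5 + (32*(c + c))/5 = -8/5 + (32*(2*c))/5 = -8/5 + (64*c)/5 = -8/5 + 64*c/5)
√(U(35) + 2658) = √((-8/5 + (64/5)*35) + 2658) = √((-8/5 + 448) + 2658) = √(2232/5 + 2658) = √(15522/5) = √77610/5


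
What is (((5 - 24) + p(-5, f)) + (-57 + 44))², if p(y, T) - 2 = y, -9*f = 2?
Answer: 1225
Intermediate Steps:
f = -2/9 (f = -⅑*2 = -2/9 ≈ -0.22222)
p(y, T) = 2 + y
(((5 - 24) + p(-5, f)) + (-57 + 44))² = (((5 - 24) + (2 - 5)) + (-57 + 44))² = ((-19 - 3) - 13)² = (-22 - 13)² = (-35)² = 1225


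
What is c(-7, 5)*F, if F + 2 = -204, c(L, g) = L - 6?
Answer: 2678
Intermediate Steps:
c(L, g) = -6 + L
F = -206 (F = -2 - 204 = -206)
c(-7, 5)*F = (-6 - 7)*(-206) = -13*(-206) = 2678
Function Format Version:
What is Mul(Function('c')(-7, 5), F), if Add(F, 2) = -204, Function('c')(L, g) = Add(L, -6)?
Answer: 2678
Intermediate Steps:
Function('c')(L, g) = Add(-6, L)
F = -206 (F = Add(-2, -204) = -206)
Mul(Function('c')(-7, 5), F) = Mul(Add(-6, -7), -206) = Mul(-13, -206) = 2678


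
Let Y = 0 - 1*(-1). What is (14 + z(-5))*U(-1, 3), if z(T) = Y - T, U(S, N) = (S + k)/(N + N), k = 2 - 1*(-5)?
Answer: 20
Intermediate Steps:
k = 7 (k = 2 + 5 = 7)
Y = 1 (Y = 0 + 1 = 1)
U(S, N) = (7 + S)/(2*N) (U(S, N) = (S + 7)/(N + N) = (7 + S)/((2*N)) = (7 + S)*(1/(2*N)) = (7 + S)/(2*N))
z(T) = 1 - T
(14 + z(-5))*U(-1, 3) = (14 + (1 - 1*(-5)))*((½)*(7 - 1)/3) = (14 + (1 + 5))*((½)*(⅓)*6) = (14 + 6)*1 = 20*1 = 20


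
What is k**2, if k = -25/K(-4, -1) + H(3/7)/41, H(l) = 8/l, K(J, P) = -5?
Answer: 450241/15129 ≈ 29.760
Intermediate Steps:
k = 671/123 (k = -25/(-5) + (8/((3/7)))/41 = -25*(-1/5) + (8/((3*(1/7))))*(1/41) = 5 + (8/(3/7))*(1/41) = 5 + (8*(7/3))*(1/41) = 5 + (56/3)*(1/41) = 5 + 56/123 = 671/123 ≈ 5.4553)
k**2 = (671/123)**2 = 450241/15129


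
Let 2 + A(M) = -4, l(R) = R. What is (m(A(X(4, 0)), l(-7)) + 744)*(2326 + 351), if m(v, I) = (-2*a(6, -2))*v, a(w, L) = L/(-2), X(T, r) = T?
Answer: 2023812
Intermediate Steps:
A(M) = -6 (A(M) = -2 - 4 = -6)
a(w, L) = -L/2 (a(w, L) = L*(-1/2) = -L/2)
m(v, I) = -2*v (m(v, I) = (-(-1)*(-2))*v = (-2*1)*v = -2*v)
(m(A(X(4, 0)), l(-7)) + 744)*(2326 + 351) = (-2*(-6) + 744)*(2326 + 351) = (12 + 744)*2677 = 756*2677 = 2023812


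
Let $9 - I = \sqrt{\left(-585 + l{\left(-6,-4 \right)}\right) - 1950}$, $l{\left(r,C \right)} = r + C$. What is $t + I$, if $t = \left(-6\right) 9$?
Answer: $-45 - i \sqrt{2545} \approx -45.0 - 50.448 i$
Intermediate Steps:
$l{\left(r,C \right)} = C + r$
$t = -54$
$I = 9 - i \sqrt{2545}$ ($I = 9 - \sqrt{\left(-585 - 10\right) - 1950} = 9 - \sqrt{-595 - 1950} = 9 - \sqrt{-2545} = 9 - i \sqrt{2545} \approx 9.0 - 50.448 i$)
$t + I = -54 + \left(9 - i \sqrt{2545}\right) = -45 - i \sqrt{2545}$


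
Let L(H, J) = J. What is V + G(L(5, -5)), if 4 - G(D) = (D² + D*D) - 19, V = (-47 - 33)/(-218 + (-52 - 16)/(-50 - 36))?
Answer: -12437/467 ≈ -26.632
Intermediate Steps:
V = 172/467 (V = -80/(-218 - 68/(-86)) = -80/(-218 - 68*(-1/86)) = -80/(-218 + 34/43) = -80/(-9340/43) = -80*(-43/9340) = 172/467 ≈ 0.36831)
G(D) = 23 - 2*D² (G(D) = 4 - ((D² + D*D) - 19) = 4 - ((D² + D²) - 19) = 4 - (2*D² - 19) = 4 - (-19 + 2*D²) = 4 + (19 - 2*D²) = 23 - 2*D²)
V + G(L(5, -5)) = 172/467 + (23 - 2*(-5)²) = 172/467 + (23 - 2*25) = 172/467 + (23 - 50) = 172/467 - 27 = -12437/467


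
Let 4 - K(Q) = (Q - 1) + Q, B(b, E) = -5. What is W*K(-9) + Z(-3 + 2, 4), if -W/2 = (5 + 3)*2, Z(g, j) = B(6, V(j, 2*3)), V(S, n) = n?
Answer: -741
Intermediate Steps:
K(Q) = 5 - 2*Q (K(Q) = 4 - ((Q - 1) + Q) = 4 - ((-1 + Q) + Q) = 4 - (-1 + 2*Q) = 4 + (1 - 2*Q) = 5 - 2*Q)
Z(g, j) = -5
W = -32 (W = -2*(5 + 3)*2 = -16*2 = -2*16 = -32)
W*K(-9) + Z(-3 + 2, 4) = -32*(5 - 2*(-9)) - 5 = -32*(5 + 18) - 5 = -32*23 - 5 = -736 - 5 = -741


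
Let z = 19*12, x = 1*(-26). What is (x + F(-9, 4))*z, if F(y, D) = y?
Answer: -7980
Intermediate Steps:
x = -26
z = 228
(x + F(-9, 4))*z = (-26 - 9)*228 = -35*228 = -7980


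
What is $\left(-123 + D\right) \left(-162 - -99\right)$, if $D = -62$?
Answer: $11655$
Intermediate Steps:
$\left(-123 + D\right) \left(-162 - -99\right) = \left(-123 - 62\right) \left(-162 - -99\right) = - 185 \left(-162 + 99\right) = \left(-185\right) \left(-63\right) = 11655$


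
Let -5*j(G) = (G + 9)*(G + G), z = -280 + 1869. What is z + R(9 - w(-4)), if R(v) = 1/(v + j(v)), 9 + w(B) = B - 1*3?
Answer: 500534/315 ≈ 1589.0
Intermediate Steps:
z = 1589
w(B) = -12 + B (w(B) = -9 + (B - 1*3) = -9 + (B - 3) = -9 + (-3 + B) = -12 + B)
j(G) = -2*G*(9 + G)/5 (j(G) = -(G + 9)*(G + G)/5 = -(9 + G)*2*G/5 = -2*G*(9 + G)/5)
R(v) = 1/(v - 2*v*(9 + v)/5)
z + R(9 - w(-4)) = 1589 - 5/((9 - (-12 - 4))*(13 + 2*(9 - (-12 - 4)))) = 1589 - 5/((9 - 1*(-16))*(13 + 2*(9 - 1*(-16)))) = 1589 - 5/((9 + 16)*(13 + 2*(9 + 16))) = 1589 - 5/(25*(13 + 2*25)) = 1589 - 5*1/25/(13 + 50) = 1589 - 5*1/25/63 = 1589 - 5*1/25*1/63 = 1589 - 1/315 = 500534/315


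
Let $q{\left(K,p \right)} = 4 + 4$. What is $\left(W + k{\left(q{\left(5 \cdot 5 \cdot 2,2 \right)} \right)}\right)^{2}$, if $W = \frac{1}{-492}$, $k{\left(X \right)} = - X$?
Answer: $\frac{15499969}{242064} \approx 64.032$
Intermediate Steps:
$q{\left(K,p \right)} = 8$
$W = - \frac{1}{492} \approx -0.0020325$
$\left(W + k{\left(q{\left(5 \cdot 5 \cdot 2,2 \right)} \right)}\right)^{2} = \left(- \frac{1}{492} - 8\right)^{2} = \left(- \frac{3937}{492}\right)^{2} = \frac{15499969}{242064}$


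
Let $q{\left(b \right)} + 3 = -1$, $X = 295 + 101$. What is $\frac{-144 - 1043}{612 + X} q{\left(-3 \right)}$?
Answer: $\frac{1187}{252} \approx 4.7103$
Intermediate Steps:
$X = 396$
$q{\left(b \right)} = -4$ ($q{\left(b \right)} = -3 - 1 = -4$)
$\frac{-144 - 1043}{612 + X} q{\left(-3 \right)} = \frac{-144 - 1043}{612 + 396} \left(-4\right) = - \frac{1187}{1008} \left(-4\right) = \left(-1187\right) \frac{1}{1008} \left(-4\right) = \left(- \frac{1187}{1008}\right) \left(-4\right) = \frac{1187}{252}$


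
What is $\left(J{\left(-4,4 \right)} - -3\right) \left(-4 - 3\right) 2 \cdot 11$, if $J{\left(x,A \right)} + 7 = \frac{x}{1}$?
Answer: $1232$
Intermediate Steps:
$J{\left(x,A \right)} = -7 + x$ ($J{\left(x,A \right)} = -7 + \frac{x}{1} = -7 + x 1 = -7 + x$)
$\left(J{\left(-4,4 \right)} - -3\right) \left(-4 - 3\right) 2 \cdot 11 = \left(\left(-7 - 4\right) - -3\right) \left(-4 - 3\right) 2 \cdot 11 = \left(-11 + 3\right) \left(\left(-7\right) 2\right) 11 = \left(-8\right) \left(-14\right) 11 = 112 \cdot 11 = 1232$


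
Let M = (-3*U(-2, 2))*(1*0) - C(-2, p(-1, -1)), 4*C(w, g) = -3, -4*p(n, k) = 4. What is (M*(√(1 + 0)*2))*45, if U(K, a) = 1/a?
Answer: 135/2 ≈ 67.500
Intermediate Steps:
p(n, k) = -1 (p(n, k) = -¼*4 = -1)
C(w, g) = -¾ (C(w, g) = (¼)*(-3) = -¾)
M = ¾ (M = (-3/2)*(1*0) - 1*(-¾) = -3*½*0 + ¾ = -3/2*0 + ¾ = 0 + ¾ = ¾ ≈ 0.75000)
(M*(√(1 + 0)*2))*45 = (3*(√(1 + 0)*2)/4)*45 = (3*(√1*2)/4)*45 = (3*(1*2)/4)*45 = ((¾)*2)*45 = (3/2)*45 = 135/2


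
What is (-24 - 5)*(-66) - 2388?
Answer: -474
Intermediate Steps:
(-24 - 5)*(-66) - 2388 = -29*(-66) - 2388 = 1914 - 2388 = -474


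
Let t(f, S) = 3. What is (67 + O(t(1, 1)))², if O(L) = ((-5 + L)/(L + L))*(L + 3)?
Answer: 4225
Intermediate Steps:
O(L) = (-5 + L)*(3 + L)/(2*L) (O(L) = ((-5 + L)/((2*L)))*(3 + L) = ((-5 + L)*(1/(2*L)))*(3 + L) = ((-5 + L)/(2*L))*(3 + L) = (-5 + L)*(3 + L)/(2*L))
(67 + O(t(1, 1)))² = (67 + (½)*(-15 + 3*(-2 + 3))/3)² = (67 + (½)*(⅓)*(-15 + 3*1))² = (67 + (½)*(⅓)*(-15 + 3))² = (67 + (½)*(⅓)*(-12))² = (67 - 2)² = 65² = 4225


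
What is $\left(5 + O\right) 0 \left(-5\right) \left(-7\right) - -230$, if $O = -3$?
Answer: $230$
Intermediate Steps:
$\left(5 + O\right) 0 \left(-5\right) \left(-7\right) - -230 = \left(5 - 3\right) 0 \left(-5\right) \left(-7\right) - -230 = 2 \cdot 0 \left(-5\right) \left(-7\right) + 230 = 0 \left(-5\right) \left(-7\right) + 230 = 0 \left(-7\right) + 230 = 0 + 230 = 230$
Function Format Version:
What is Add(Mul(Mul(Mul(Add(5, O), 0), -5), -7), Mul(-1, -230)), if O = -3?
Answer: 230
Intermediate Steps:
Add(Mul(Mul(Mul(Add(5, O), 0), -5), -7), Mul(-1, -230)) = Add(Mul(Mul(Mul(Add(5, -3), 0), -5), -7), Mul(-1, -230)) = Add(Mul(Mul(Mul(2, 0), -5), -7), 230) = Add(Mul(Mul(0, -5), -7), 230) = Add(Mul(0, -7), 230) = Add(0, 230) = 230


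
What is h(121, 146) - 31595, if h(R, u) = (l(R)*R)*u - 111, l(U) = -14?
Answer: -279030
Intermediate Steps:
h(R, u) = -111 - 14*R*u (h(R, u) = (-14*R)*u - 111 = -14*R*u - 111 = -111 - 14*R*u)
h(121, 146) - 31595 = (-111 - 14*121*146) - 31595 = (-111 - 247324) - 31595 = -247435 - 31595 = -279030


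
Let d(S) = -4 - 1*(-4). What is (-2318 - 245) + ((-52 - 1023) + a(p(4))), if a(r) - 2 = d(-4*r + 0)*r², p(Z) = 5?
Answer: -3636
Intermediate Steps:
d(S) = 0 (d(S) = -4 + 4 = 0)
a(r) = 2 (a(r) = 2 + 0*r² = 2 + 0 = 2)
(-2318 - 245) + ((-52 - 1023) + a(p(4))) = (-2318 - 245) + ((-52 - 1023) + 2) = -2563 + (-1075 + 2) = -2563 - 1073 = -3636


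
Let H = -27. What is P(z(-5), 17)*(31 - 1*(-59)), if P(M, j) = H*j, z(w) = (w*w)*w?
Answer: -41310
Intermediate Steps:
z(w) = w³ (z(w) = w²*w = w³)
P(M, j) = -27*j
P(z(-5), 17)*(31 - 1*(-59)) = (-27*17)*(31 - 1*(-59)) = -459*(31 + 59) = -459*90 = -41310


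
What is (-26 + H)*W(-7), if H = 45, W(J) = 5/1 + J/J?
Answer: 114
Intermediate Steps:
W(J) = 6 (W(J) = 5*1 + 1 = 5 + 1 = 6)
(-26 + H)*W(-7) = (-26 + 45)*6 = 19*6 = 114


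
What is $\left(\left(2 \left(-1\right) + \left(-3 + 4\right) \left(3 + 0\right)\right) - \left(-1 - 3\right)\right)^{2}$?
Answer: $25$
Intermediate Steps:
$\left(\left(2 \left(-1\right) + \left(-3 + 4\right) \left(3 + 0\right)\right) - \left(-1 - 3\right)\right)^{2} = \left(\left(-2 + 1 \cdot 3\right) - -4\right)^{2} = \left(\left(-2 + 3\right) + 4\right)^{2} = \left(1 + 4\right)^{2} = 5^{2} = 25$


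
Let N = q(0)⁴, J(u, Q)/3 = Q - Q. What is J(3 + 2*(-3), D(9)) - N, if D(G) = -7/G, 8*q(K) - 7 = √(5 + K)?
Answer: -(7 + √5)⁴/4096 ≈ -1.7766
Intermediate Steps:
q(K) = 7/8 + √(5 + K)/8
J(u, Q) = 0 (J(u, Q) = 3*(Q - Q) = 3*0 = 0)
N = (7/8 + √5/8)⁴ (N = (7/8 + √(5 + 0)/8)⁴ = (7/8 + √5/8)⁴ ≈ 1.7766)
J(3 + 2*(-3), D(9)) - N = 0 - (7 + √5)⁴/4096 = -(7 + √5)⁴/4096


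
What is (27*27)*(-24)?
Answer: -17496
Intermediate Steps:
(27*27)*(-24) = 729*(-24) = -17496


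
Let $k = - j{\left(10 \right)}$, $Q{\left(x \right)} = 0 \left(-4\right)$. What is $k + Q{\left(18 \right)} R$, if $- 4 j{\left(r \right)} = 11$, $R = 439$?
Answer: $\frac{11}{4} \approx 2.75$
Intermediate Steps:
$Q{\left(x \right)} = 0$
$j{\left(r \right)} = - \frac{11}{4}$ ($j{\left(r \right)} = \left(- \frac{1}{4}\right) 11 = - \frac{11}{4}$)
$k = \frac{11}{4}$ ($k = \left(-1\right) \left(- \frac{11}{4}\right) = \frac{11}{4} \approx 2.75$)
$k + Q{\left(18 \right)} R = \frac{11}{4} + 0 \cdot 439 = \frac{11}{4} + 0 = \frac{11}{4}$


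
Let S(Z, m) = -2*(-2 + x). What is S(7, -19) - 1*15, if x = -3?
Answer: -5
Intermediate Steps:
S(Z, m) = 10 (S(Z, m) = -2*(-2 - 3) = -2*(-5) = 10)
S(7, -19) - 1*15 = 10 - 1*15 = 10 - 15 = -5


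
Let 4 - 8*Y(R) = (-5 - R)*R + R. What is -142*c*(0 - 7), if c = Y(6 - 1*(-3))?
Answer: 60137/4 ≈ 15034.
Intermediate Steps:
Y(R) = ½ - R/8 - R*(-5 - R)/8 (Y(R) = ½ - ((-5 - R)*R + R)/8 = ½ - (R*(-5 - R) + R)/8 = ½ - (R + R*(-5 - R))/8 = ½ + (-R/8 - R*(-5 - R)/8) = ½ - R/8 - R*(-5 - R)/8)
c = 121/8 (c = ½ + (6 - 1*(-3))/2 + (6 - 1*(-3))²/8 = ½ + (6 + 3)/2 + (6 + 3)²/8 = ½ + (½)*9 + (⅛)*9² = ½ + 9/2 + (⅛)*81 = ½ + 9/2 + 81/8 = 121/8 ≈ 15.125)
-142*c*(0 - 7) = -8591*(0 - 7)/4 = -8591*(-7)/4 = -142*(-847/8) = 60137/4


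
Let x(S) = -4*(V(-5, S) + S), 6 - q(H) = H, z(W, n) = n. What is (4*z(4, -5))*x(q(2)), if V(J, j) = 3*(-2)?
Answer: -160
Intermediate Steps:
V(J, j) = -6
q(H) = 6 - H
x(S) = 24 - 4*S (x(S) = -4*(-6 + S) = 24 - 4*S)
(4*z(4, -5))*x(q(2)) = (4*(-5))*(24 - 4*(6 - 1*2)) = -20*(24 - 4*(6 - 2)) = -20*(24 - 4*4) = -20*(24 - 16) = -20*8 = -160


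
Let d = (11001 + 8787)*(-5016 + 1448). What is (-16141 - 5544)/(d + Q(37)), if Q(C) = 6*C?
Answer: 21685/70603362 ≈ 0.00030714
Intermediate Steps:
d = -70603584 (d = 19788*(-3568) = -70603584)
(-16141 - 5544)/(d + Q(37)) = (-16141 - 5544)/(-70603584 + 6*37) = -21685/(-70603584 + 222) = -21685/(-70603362) = -21685*(-1/70603362) = 21685/70603362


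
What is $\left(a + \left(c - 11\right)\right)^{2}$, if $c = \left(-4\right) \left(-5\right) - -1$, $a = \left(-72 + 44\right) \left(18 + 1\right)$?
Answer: $272484$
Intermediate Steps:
$a = -532$ ($a = \left(-28\right) 19 = -532$)
$c = 21$ ($c = 20 + 1 = 21$)
$\left(a + \left(c - 11\right)\right)^{2} = \left(-532 + \left(21 - 11\right)\right)^{2} = \left(-532 + 10\right)^{2} = \left(-522\right)^{2} = 272484$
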